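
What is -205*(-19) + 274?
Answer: 4169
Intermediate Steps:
-205*(-19) + 274 = 3895 + 274 = 4169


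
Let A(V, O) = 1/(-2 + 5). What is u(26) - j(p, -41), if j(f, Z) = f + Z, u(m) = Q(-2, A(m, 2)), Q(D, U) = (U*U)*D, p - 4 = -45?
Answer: 736/9 ≈ 81.778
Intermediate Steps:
p = -41 (p = 4 - 45 = -41)
A(V, O) = 1/3
Q(D, U) = D*U**2 (Q(D, U) = U**2*D = D*U**2)
u(m) = -2/9 (u(m) = -2*(1/3)**2 = -2*1/9 = -2/9)
j(f, Z) = Z + f
u(26) - j(p, -41) = -2/9 - (-41 - 41) = -2/9 - 1*(-82) = -2/9 + 82 = 736/9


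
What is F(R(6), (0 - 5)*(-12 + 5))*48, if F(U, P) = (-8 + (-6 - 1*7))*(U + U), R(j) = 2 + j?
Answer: -16128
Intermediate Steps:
F(U, P) = -42*U (F(U, P) = (-8 + (-6 - 7))*(2*U) = (-8 - 13)*(2*U) = -42*U)
F(R(6), (0 - 5)*(-12 + 5))*48 = -42*(2 + 6)*48 = -42*8*48 = -336*48 = -16128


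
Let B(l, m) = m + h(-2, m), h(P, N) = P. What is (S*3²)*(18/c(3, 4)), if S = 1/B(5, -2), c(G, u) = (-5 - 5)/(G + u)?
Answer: 567/20 ≈ 28.350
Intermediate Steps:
B(l, m) = -2 + m (B(l, m) = m - 2 = -2 + m)
c(G, u) = -10/(G + u)
S = -¼ (S = 1/(-2 - 2) = 1/(-4) = -¼ ≈ -0.25000)
(S*3²)*(18/c(3, 4)) = (-¼*3²)*(18/((-10/(3 + 4)))) = (-¼*9)*(18/((-10/7))) = -81/(2*((-10*⅐))) = -81/(2*(-10/7)) = -81*(-7)/(2*10) = -9/4*(-63/5) = 567/20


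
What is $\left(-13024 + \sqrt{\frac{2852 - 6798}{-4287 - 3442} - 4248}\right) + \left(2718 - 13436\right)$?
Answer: $-23742 + \frac{i \sqrt{253734150734}}{7729} \approx -23742.0 + 65.173 i$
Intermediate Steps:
$\left(-13024 + \sqrt{\frac{2852 - 6798}{-4287 - 3442} - 4248}\right) + \left(2718 - 13436\right) = \left(-13024 + \sqrt{- \frac{3946}{-7729} - 4248}\right) + \left(2718 - 13436\right) = \left(-13024 + \sqrt{\left(-3946\right) \left(- \frac{1}{7729}\right) - 4248}\right) - 10718 = \left(-13024 + \sqrt{\frac{3946}{7729} - 4248}\right) - 10718 = \left(-13024 + \sqrt{- \frac{32828846}{7729}}\right) - 10718 = \left(-13024 + \frac{i \sqrt{253734150734}}{7729}\right) - 10718 = -23742 + \frac{i \sqrt{253734150734}}{7729}$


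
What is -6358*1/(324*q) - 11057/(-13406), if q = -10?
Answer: 30265007/10858860 ≈ 2.7871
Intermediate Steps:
-6358*1/(324*q) - 11057/(-13406) = -6358/((27*12)*(-10)) - 11057/(-13406) = -6358/(324*(-10)) - 11057*(-1/13406) = -6358/(-3240) + 11057/13406 = -6358*(-1/3240) + 11057/13406 = 3179/1620 + 11057/13406 = 30265007/10858860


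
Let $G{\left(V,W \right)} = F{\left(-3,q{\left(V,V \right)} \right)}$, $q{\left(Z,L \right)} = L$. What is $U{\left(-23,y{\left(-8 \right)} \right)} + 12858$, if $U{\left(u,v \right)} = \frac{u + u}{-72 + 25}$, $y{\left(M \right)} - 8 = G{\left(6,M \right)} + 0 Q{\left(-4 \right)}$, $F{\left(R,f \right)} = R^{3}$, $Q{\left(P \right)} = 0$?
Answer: $\frac{604372}{47} \approx 12859.0$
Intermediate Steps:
$G{\left(V,W \right)} = -27$ ($G{\left(V,W \right)} = \left(-3\right)^{3} = -27$)
$y{\left(M \right)} = -19$ ($y{\left(M \right)} = 8 + \left(-27 + 0 \cdot 0\right) = 8 + \left(-27 + 0\right) = 8 - 27 = -19$)
$U{\left(u,v \right)} = - \frac{2 u}{47}$ ($U{\left(u,v \right)} = \frac{2 u}{-47} = 2 u \left(- \frac{1}{47}\right) = - \frac{2 u}{47}$)
$U{\left(-23,y{\left(-8 \right)} \right)} + 12858 = \left(- \frac{2}{47}\right) \left(-23\right) + 12858 = \frac{46}{47} + 12858 = \frac{604372}{47}$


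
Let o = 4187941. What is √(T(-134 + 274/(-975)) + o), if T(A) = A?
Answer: √159241350489/195 ≈ 2046.4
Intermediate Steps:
√(T(-134 + 274/(-975)) + o) = √((-134 + 274/(-975)) + 4187941) = √((-134 + 274*(-1/975)) + 4187941) = √((-134 - 274/975) + 4187941) = √(-130924/975 + 4187941) = √(4083111551/975) = √159241350489/195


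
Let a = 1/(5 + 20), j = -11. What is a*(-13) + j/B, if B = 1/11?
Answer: -3038/25 ≈ -121.52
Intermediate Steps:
B = 1/11 ≈ 0.090909
a = 1/25 ≈ 0.040000
a*(-13) + j/B = (1/25)*(-13) - 11/1/11 = -13/25 - 11*11 = -13/25 - 121 = -3038/25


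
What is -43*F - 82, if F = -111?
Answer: 4691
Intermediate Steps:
-43*F - 82 = -43*(-111) - 82 = 4773 - 82 = 4691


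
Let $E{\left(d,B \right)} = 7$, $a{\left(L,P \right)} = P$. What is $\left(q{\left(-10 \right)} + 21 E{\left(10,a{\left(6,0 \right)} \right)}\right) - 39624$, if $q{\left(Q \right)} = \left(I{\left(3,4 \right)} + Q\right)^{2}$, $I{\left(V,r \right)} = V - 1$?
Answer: $-39413$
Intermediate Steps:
$I{\left(V,r \right)} = -1 + V$
$q{\left(Q \right)} = \left(2 + Q\right)^{2}$ ($q{\left(Q \right)} = \left(\left(-1 + 3\right) + Q\right)^{2} = \left(2 + Q\right)^{2}$)
$\left(q{\left(-10 \right)} + 21 E{\left(10,a{\left(6,0 \right)} \right)}\right) - 39624 = \left(\left(2 - 10\right)^{2} + 21 \cdot 7\right) - 39624 = \left(\left(-8\right)^{2} + 147\right) - 39624 = \left(64 + 147\right) - 39624 = 211 - 39624 = -39413$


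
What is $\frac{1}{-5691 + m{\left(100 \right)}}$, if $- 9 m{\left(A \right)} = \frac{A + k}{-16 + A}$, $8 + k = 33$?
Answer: $- \frac{756}{4302521} \approx -0.00017571$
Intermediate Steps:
$k = 25$ ($k = -8 + 33 = 25$)
$m{\left(A \right)} = - \frac{25 + A}{9 \left(-16 + A\right)}$ ($m{\left(A \right)} = - \frac{\left(A + 25\right) \frac{1}{-16 + A}}{9} = - \frac{\left(25 + A\right) \frac{1}{-16 + A}}{9} = - \frac{\frac{1}{-16 + A} \left(25 + A\right)}{9} = - \frac{25 + A}{9 \left(-16 + A\right)}$)
$\frac{1}{-5691 + m{\left(100 \right)}} = \frac{1}{-5691 + \frac{-25 - 100}{9 \left(-16 + 100\right)}} = \frac{1}{-5691 + \frac{-25 - 100}{9 \cdot 84}} = \frac{1}{-5691 + \frac{1}{9} \cdot \frac{1}{84} \left(-125\right)} = \frac{1}{-5691 - \frac{125}{756}} = \frac{1}{- \frac{4302521}{756}} = - \frac{756}{4302521}$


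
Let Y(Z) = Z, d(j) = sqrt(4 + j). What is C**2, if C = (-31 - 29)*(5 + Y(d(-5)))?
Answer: 86400 + 36000*I ≈ 86400.0 + 36000.0*I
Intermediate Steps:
C = -300 - 60*I (C = (-31 - 29)*(5 + sqrt(4 - 5)) = -60*(5 + sqrt(-1)) = -60*(5 + I) = -300 - 60*I ≈ -300.0 - 60.0*I)
C**2 = (-300 - 60*I)**2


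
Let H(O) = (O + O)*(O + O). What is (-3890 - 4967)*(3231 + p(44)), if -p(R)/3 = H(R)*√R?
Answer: -28616967 + 411531648*√11 ≈ 1.3363e+9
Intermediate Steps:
H(O) = 4*O² (H(O) = (2*O)*(2*O) = 4*O²)
p(R) = -12*R^(5/2) (p(R) = -3*4*R²*√R = -12*R^(5/2))
(-3890 - 4967)*(3231 + p(44)) = (-3890 - 4967)*(3231 - 46464*√11) = -8857*(3231 - 46464*√11) = -28616967 + 411531648*√11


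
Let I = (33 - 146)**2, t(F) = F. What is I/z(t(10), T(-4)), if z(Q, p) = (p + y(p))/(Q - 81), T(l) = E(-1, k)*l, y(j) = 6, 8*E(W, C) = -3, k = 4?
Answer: -1813198/15 ≈ -1.2088e+5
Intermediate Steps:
E(W, C) = -3/8 (E(W, C) = (1/8)*(-3) = -3/8)
I = 12769 (I = (-113)**2 = 12769)
T(l) = -3*l/8
z(Q, p) = (6 + p)/(-81 + Q) (z(Q, p) = (p + 6)/(Q - 81) = (6 + p)/(-81 + Q))
I/z(t(10), T(-4)) = 12769/(((6 - 3/8*(-4))/(-81 + 10))) = 12769/(((6 + 3/2)/(-71))) = 12769/((-1/71*15/2)) = 12769/(-15/142) = 12769*(-142/15) = -1813198/15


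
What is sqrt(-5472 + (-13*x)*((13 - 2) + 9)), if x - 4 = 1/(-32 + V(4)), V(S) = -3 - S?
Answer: 2*I*sqrt(14637)/3 ≈ 80.656*I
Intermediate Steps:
x = 155/39 (x = 4 + 1/(-32 + (-3 - 1*4)) = 4 + 1/(-32 + (-3 - 4)) = 4 + 1/(-32 - 7) = 4 + 1/(-39) = 4 - 1/39 = 155/39 ≈ 3.9744)
sqrt(-5472 + (-13*x)*((13 - 2) + 9)) = sqrt(-5472 + (-13*155/39)*((13 - 2) + 9)) = sqrt(-5472 - 155*(11 + 9)/3) = sqrt(-5472 - 155/3*20) = sqrt(-5472 - 3100/3) = sqrt(-19516/3) = 2*I*sqrt(14637)/3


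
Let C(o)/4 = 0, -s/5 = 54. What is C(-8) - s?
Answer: 270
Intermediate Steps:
s = -270 (s = -5*54 = -270)
C(o) = 0 (C(o) = 4*0 = 0)
C(-8) - s = 0 - 1*(-270) = 0 + 270 = 270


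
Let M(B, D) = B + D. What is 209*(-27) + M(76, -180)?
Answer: -5747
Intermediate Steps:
209*(-27) + M(76, -180) = 209*(-27) + (76 - 180) = -5643 - 104 = -5747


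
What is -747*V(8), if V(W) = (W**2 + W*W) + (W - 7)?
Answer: -96363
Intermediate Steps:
V(W) = -7 + W + 2*W**2 (V(W) = (W**2 + W**2) + (-7 + W) = 2*W**2 + (-7 + W) = -7 + W + 2*W**2)
-747*V(8) = -747*(-7 + 8 + 2*8**2) = -747*(-7 + 8 + 2*64) = -747*(-7 + 8 + 128) = -747*129 = -96363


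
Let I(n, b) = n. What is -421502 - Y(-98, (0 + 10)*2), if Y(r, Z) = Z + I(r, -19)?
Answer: -421424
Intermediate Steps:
Y(r, Z) = Z + r
-421502 - Y(-98, (0 + 10)*2) = -421502 - ((0 + 10)*2 - 98) = -421502 - (10*2 - 98) = -421502 - (20 - 98) = -421502 - 1*(-78) = -421502 + 78 = -421424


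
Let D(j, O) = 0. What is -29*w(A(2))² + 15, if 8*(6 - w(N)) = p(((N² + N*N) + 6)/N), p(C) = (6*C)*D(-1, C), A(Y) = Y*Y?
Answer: -1029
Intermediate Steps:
A(Y) = Y²
p(C) = 0 (p(C) = (6*C)*0 = 0)
w(N) = 6 (w(N) = 6 - ⅛*0 = 6 + 0 = 6)
-29*w(A(2))² + 15 = -29*6² + 15 = -29*36 + 15 = -1044 + 15 = -1029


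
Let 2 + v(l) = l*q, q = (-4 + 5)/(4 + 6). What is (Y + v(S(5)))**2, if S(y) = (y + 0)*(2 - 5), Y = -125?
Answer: 66049/4 ≈ 16512.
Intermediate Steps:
q = 1/10 ≈ 0.10000
S(y) = -3*y (S(y) = y*(-3) = -3*y)
v(l) = -2 + l/10 (v(l) = -2 + l*(1/10) = -2 + l/10)
(Y + v(S(5)))**2 = (-125 + (-2 + (-3*5)/10))**2 = (-125 + (-2 + (1/10)*(-15)))**2 = (-125 + (-2 - 3/2))**2 = (-125 - 7/2)**2 = (-257/2)**2 = 66049/4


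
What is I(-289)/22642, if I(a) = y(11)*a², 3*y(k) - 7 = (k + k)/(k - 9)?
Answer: 250563/11321 ≈ 22.133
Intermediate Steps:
y(k) = 7/3 + 2*k/(3*(-9 + k)) (y(k) = 7/3 + ((k + k)/(k - 9))/3 = 7/3 + ((2*k)/(-9 + k))/3 = 7/3 + (2*k/(-9 + k))/3 = 7/3 + 2*k/(3*(-9 + k)))
I(a) = 6*a² (I(a) = (3*(-7 + 11)/(-9 + 11))*a² = (3*4/2)*a² = (3*(½)*4)*a² = 6*a²)
I(-289)/22642 = (6*(-289)²)/22642 = (6*83521)*(1/22642) = 501126*(1/22642) = 250563/11321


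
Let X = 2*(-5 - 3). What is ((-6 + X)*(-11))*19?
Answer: 4598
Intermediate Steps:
X = -16 (X = 2*(-8) = -16)
((-6 + X)*(-11))*19 = ((-6 - 16)*(-11))*19 = -22*(-11)*19 = 242*19 = 4598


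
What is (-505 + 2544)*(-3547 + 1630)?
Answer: -3908763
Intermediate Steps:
(-505 + 2544)*(-3547 + 1630) = 2039*(-1917) = -3908763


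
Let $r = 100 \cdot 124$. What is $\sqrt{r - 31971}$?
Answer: $i \sqrt{19571} \approx 139.9 i$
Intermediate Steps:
$r = 12400$
$\sqrt{r - 31971} = \sqrt{12400 - 31971} = \sqrt{-19571} = i \sqrt{19571}$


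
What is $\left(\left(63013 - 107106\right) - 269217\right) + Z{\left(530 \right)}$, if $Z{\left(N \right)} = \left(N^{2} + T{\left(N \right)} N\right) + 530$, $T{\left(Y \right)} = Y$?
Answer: $249020$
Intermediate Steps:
$Z{\left(N \right)} = 530 + 2 N^{2}$ ($Z{\left(N \right)} = \left(N^{2} + N N\right) + 530 = \left(N^{2} + N^{2}\right) + 530 = 2 N^{2} + 530 = 530 + 2 N^{2}$)
$\left(\left(63013 - 107106\right) - 269217\right) + Z{\left(530 \right)} = \left(\left(63013 - 107106\right) - 269217\right) + \left(530 + 2 \cdot 530^{2}\right) = \left(-44093 - 269217\right) + \left(530 + 2 \cdot 280900\right) = -313310 + \left(530 + 561800\right) = -313310 + 562330 = 249020$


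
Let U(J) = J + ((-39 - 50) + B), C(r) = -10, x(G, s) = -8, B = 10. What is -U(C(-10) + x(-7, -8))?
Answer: 97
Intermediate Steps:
U(J) = -79 + J (U(J) = J + ((-39 - 50) + 10) = J + (-89 + 10) = J - 79 = -79 + J)
-U(C(-10) + x(-7, -8)) = -(-79 + (-10 - 8)) = -(-79 - 18) = -1*(-97) = 97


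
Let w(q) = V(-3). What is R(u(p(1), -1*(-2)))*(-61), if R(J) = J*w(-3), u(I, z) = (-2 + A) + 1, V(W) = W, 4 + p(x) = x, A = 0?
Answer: -183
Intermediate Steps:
p(x) = -4 + x
w(q) = -3
u(I, z) = -1 (u(I, z) = (-2 + 0) + 1 = -2 + 1 = -1)
R(J) = -3*J (R(J) = J*(-3) = -3*J)
R(u(p(1), -1*(-2)))*(-61) = -3*(-1)*(-61) = 3*(-61) = -183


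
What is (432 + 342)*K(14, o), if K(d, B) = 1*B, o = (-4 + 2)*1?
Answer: -1548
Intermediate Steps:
o = -2 (o = -2*1 = -2)
K(d, B) = B
(432 + 342)*K(14, o) = (432 + 342)*(-2) = 774*(-2) = -1548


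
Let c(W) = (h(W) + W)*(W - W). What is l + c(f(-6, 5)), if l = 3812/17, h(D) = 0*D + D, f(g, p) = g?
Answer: 3812/17 ≈ 224.24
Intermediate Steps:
h(D) = D (h(D) = 0 + D = D)
l = 3812/17 (l = 3812*(1/17) = 3812/17 ≈ 224.24)
c(W) = 0 (c(W) = (W + W)*(W - W) = (2*W)*0 = 0)
l + c(f(-6, 5)) = 3812/17 + 0 = 3812/17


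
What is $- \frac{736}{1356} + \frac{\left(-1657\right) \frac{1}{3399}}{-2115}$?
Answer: $- \frac{440731039}{812344005} \approx -0.54254$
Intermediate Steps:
$- \frac{736}{1356} + \frac{\left(-1657\right) \frac{1}{3399}}{-2115} = \left(-736\right) \frac{1}{1356} + \left(-1657\right) \frac{1}{3399} \left(- \frac{1}{2115}\right) = - \frac{184}{339} - - \frac{1657}{7188885} = - \frac{184}{339} + \frac{1657}{7188885} = - \frac{440731039}{812344005}$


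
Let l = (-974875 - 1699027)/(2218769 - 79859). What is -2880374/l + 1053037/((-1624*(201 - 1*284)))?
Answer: 59316968446225261/25744328456 ≈ 2.3041e+6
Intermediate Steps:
l = -1336951/1069455 (l = -2673902/2138910 = -2673902*1/2138910 = -1336951/1069455 ≈ -1.2501)
-2880374/l + 1053037/((-1624*(201 - 1*284))) = -2880374/(-1336951/1069455) + 1053037/((-1624*(201 - 1*284))) = -2880374*(-1069455/1336951) + 1053037/((-1624*(201 - 284))) = 440061482310/190993 + 1053037/((-1624*(-83))) = 440061482310/190993 + 1053037/134792 = 59316968446225261/25744328456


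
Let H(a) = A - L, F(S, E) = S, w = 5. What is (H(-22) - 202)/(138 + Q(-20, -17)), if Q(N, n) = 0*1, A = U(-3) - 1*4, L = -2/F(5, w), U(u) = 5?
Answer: -1003/690 ≈ -1.4536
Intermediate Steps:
L = -⅖ (L = -2/5 = -2*⅕ = -⅖ ≈ -0.40000)
A = 1 (A = 5 - 1*4 = 5 - 4 = 1)
Q(N, n) = 0
H(a) = 7/5 (H(a) = 1 - 1*(-⅖) = 1 + ⅖ = 7/5)
(H(-22) - 202)/(138 + Q(-20, -17)) = (7/5 - 202)/(138 + 0) = -1003/5/138 = -1003/5*1/138 = -1003/690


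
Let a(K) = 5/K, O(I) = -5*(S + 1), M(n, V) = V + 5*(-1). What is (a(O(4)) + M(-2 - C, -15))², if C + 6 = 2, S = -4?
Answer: 3481/9 ≈ 386.78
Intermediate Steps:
C = -4 (C = -6 + 2 = -4)
M(n, V) = -5 + V (M(n, V) = V - 5 = -5 + V)
O(I) = 15 (O(I) = -5*(-4 + 1) = -5*(-3) = 15)
(a(O(4)) + M(-2 - C, -15))² = (5/15 + (-5 - 15))² = (5*(1/15) - 20)² = (⅓ - 20)² = (-59/3)² = 3481/9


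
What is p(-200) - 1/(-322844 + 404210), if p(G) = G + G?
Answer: -32546401/81366 ≈ -400.00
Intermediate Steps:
p(G) = 2*G
p(-200) - 1/(-322844 + 404210) = 2*(-200) - 1/(-322844 + 404210) = -400 - 1/81366 = -32546401/81366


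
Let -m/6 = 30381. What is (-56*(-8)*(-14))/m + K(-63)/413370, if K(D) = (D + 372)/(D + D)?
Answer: 6048489079/175820315580 ≈ 0.034402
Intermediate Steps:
m = -182286 (m = -6*30381 = -182286)
K(D) = (372 + D)/(2*D) (K(D) = (372 + D)/((2*D)) = (372 + D)*(1/(2*D)) = (372 + D)/(2*D))
(-56*(-8)*(-14))/m + K(-63)/413370 = (-56*(-8)*(-14))/(-182286) + ((½)*(372 - 63)/(-63))/413370 = (448*(-14))*(-1/182286) + ((½)*(-1/63)*309)*(1/413370) = -6272*(-1/182286) - 103/42*1/413370 = 3136/91143 - 103/17361540 = 6048489079/175820315580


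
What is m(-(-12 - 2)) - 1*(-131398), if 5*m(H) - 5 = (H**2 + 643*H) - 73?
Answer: 133224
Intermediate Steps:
m(H) = -68/5 + H**2/5 + 643*H/5 (m(H) = 1 + ((H**2 + 643*H) - 73)/5 = 1 + (-73 + H**2 + 643*H)/5 = 1 + (-73/5 + H**2/5 + 643*H/5) = -68/5 + H**2/5 + 643*H/5)
m(-(-12 - 2)) - 1*(-131398) = (-68/5 + (-(-12 - 2))**2/5 + 643*(-(-12 - 2))/5) - 1*(-131398) = (-68/5 + (-1*(-14))**2/5 + 643*(-1*(-14))/5) + 131398 = (-68/5 + (1/5)*14**2 + (643/5)*14) + 131398 = (-68/5 + (1/5)*196 + 9002/5) + 131398 = (-68/5 + 196/5 + 9002/5) + 131398 = 1826 + 131398 = 133224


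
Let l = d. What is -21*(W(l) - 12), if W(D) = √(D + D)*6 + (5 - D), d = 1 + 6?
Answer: 294 - 126*√14 ≈ -177.45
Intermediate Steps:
d = 7
l = 7
W(D) = 5 - D + 6*√2*√D (W(D) = √(2*D)*6 + (5 - D) = (√2*√D)*6 + (5 - D) = 6*√2*√D + (5 - D) = 5 - D + 6*√2*√D)
-21*(W(l) - 12) = -21*((5 - 1*7 + 6*√2*√7) - 12) = -21*((5 - 7 + 6*√14) - 12) = -21*((-2 + 6*√14) - 12) = -21*(-14 + 6*√14) = 294 - 126*√14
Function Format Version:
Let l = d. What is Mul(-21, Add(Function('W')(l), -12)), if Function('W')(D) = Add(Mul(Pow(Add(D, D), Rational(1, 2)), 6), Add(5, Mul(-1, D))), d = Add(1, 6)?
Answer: Add(294, Mul(-126, Pow(14, Rational(1, 2)))) ≈ -177.45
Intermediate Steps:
d = 7
l = 7
Function('W')(D) = Add(5, Mul(-1, D), Mul(6, Pow(2, Rational(1, 2)), Pow(D, Rational(1, 2)))) (Function('W')(D) = Add(Mul(Pow(Mul(2, D), Rational(1, 2)), 6), Add(5, Mul(-1, D))) = Add(Mul(Mul(Pow(2, Rational(1, 2)), Pow(D, Rational(1, 2))), 6), Add(5, Mul(-1, D))) = Add(Mul(6, Pow(2, Rational(1, 2)), Pow(D, Rational(1, 2))), Add(5, Mul(-1, D))) = Add(5, Mul(-1, D), Mul(6, Pow(2, Rational(1, 2)), Pow(D, Rational(1, 2)))))
Mul(-21, Add(Function('W')(l), -12)) = Mul(-21, Add(Add(5, Mul(-1, 7), Mul(6, Pow(2, Rational(1, 2)), Pow(7, Rational(1, 2)))), -12)) = Mul(-21, Add(Add(5, -7, Mul(6, Pow(14, Rational(1, 2)))), -12)) = Mul(-21, Add(Add(-2, Mul(6, Pow(14, Rational(1, 2)))), -12)) = Mul(-21, Add(-14, Mul(6, Pow(14, Rational(1, 2))))) = Add(294, Mul(-126, Pow(14, Rational(1, 2))))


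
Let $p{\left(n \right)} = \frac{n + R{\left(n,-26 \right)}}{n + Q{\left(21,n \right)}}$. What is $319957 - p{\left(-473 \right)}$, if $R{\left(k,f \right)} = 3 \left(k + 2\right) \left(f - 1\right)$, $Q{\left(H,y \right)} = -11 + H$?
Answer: $\frac{148177769}{463} \approx 3.2004 \cdot 10^{5}$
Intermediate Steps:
$R{\left(k,f \right)} = 3 \left(-1 + f\right) \left(2 + k\right)$ ($R{\left(k,f \right)} = 3 \left(2 + k\right) \left(-1 + f\right) = 3 \left(-1 + f\right) \left(2 + k\right)$)
$p{\left(n \right)} = \frac{-162 - 80 n}{10 + n}$ ($p{\left(n \right)} = \frac{n + \left(-6 - 3 n + 6 \left(-26\right) + 3 \left(-26\right) n\right)}{n + \left(-11 + 21\right)} = \frac{n - \left(162 + 81 n\right)}{n + 10} = \frac{n - \left(162 + 81 n\right)}{10 + n} = \frac{-162 - 80 n}{10 + n}$)
$319957 - p{\left(-473 \right)} = 319957 - \frac{2 \left(-81 - -18920\right)}{10 - 473} = 319957 - \frac{2 \left(-81 + 18920\right)}{-463} = 319957 - 2 \left(- \frac{1}{463}\right) 18839 = 319957 - - \frac{37678}{463} = 319957 + \frac{37678}{463} = \frac{148177769}{463}$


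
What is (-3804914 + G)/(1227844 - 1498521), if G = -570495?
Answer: 4375409/270677 ≈ 16.165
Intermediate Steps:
(-3804914 + G)/(1227844 - 1498521) = (-3804914 - 570495)/(1227844 - 1498521) = -4375409/(-270677) = -4375409*(-1/270677) = 4375409/270677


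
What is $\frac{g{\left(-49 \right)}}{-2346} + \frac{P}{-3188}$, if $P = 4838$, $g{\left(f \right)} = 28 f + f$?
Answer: $- \frac{852475}{934881} \approx -0.91185$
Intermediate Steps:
$g{\left(f \right)} = 29 f$
$\frac{g{\left(-49 \right)}}{-2346} + \frac{P}{-3188} = \frac{29 \left(-49\right)}{-2346} + \frac{4838}{-3188} = \left(-1421\right) \left(- \frac{1}{2346}\right) + 4838 \left(- \frac{1}{3188}\right) = \frac{1421}{2346} - \frac{2419}{1594} = - \frac{852475}{934881}$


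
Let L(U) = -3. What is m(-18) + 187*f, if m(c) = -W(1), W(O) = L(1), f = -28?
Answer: -5233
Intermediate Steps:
W(O) = -3
m(c) = 3 (m(c) = -1*(-3) = 3)
m(-18) + 187*f = 3 + 187*(-28) = 3 - 5236 = -5233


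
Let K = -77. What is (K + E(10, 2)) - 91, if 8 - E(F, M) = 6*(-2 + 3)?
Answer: -166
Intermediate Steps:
E(F, M) = 2 (E(F, M) = 8 - 6*(-2 + 3) = 8 - 6 = 2)
(K + E(10, 2)) - 91 = (-77 + 2) - 91 = -75 - 91 = -166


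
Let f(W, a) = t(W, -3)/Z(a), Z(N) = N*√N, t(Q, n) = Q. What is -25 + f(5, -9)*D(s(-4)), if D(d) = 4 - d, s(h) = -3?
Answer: -25 + 35*I/27 ≈ -25.0 + 1.2963*I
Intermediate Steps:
Z(N) = N^(3/2)
f(W, a) = W/a^(3/2) (f(W, a) = W/(a^(3/2)) = W/a^(3/2))
-25 + f(5, -9)*D(s(-4)) = -25 + (5/(-9)^(3/2))*(4 - 1*(-3)) = -25 + (5*(I/27))*(4 + 3) = -25 + (5*I/27)*7 = -25 + 35*I/27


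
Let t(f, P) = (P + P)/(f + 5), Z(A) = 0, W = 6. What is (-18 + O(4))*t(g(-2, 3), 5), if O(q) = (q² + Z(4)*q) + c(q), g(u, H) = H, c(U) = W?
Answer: 5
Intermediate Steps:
c(U) = 6
O(q) = 6 + q² (O(q) = (q² + 0*q) + 6 = (q² + 0) + 6 = q² + 6 = 6 + q²)
t(f, P) = 2*P/(5 + f) (t(f, P) = (2*P)/(5 + f) = 2*P/(5 + f))
(-18 + O(4))*t(g(-2, 3), 5) = (-18 + (6 + 4²))*(2*5/(5 + 3)) = (-18 + (6 + 16))*(2*5/8) = (-18 + 22)*(2*5*(⅛)) = 4*(5/4) = 5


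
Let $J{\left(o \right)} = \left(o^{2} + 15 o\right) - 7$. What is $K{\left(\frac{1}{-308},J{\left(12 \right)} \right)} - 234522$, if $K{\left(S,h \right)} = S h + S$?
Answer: $- \frac{36116547}{154} \approx -2.3452 \cdot 10^{5}$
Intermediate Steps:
$J{\left(o \right)} = -7 + o^{2} + 15 o$
$K{\left(S,h \right)} = S + S h$
$K{\left(\frac{1}{-308},J{\left(12 \right)} \right)} - 234522 = \frac{1 + \left(-7 + 12^{2} + 15 \cdot 12\right)}{-308} - 234522 = - \frac{1 + \left(-7 + 144 + 180\right)}{308} - 234522 = - \frac{1 + 317}{308} - 234522 = \left(- \frac{1}{308}\right) 318 - 234522 = - \frac{159}{154} - 234522 = - \frac{36116547}{154}$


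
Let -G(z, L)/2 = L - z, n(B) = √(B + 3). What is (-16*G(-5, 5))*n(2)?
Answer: 320*√5 ≈ 715.54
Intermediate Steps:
n(B) = √(3 + B)
G(z, L) = -2*L + 2*z (G(z, L) = -2*(L - z) = -2*L + 2*z)
(-16*G(-5, 5))*n(2) = (-16*(-2*5 + 2*(-5)))*√(3 + 2) = (-16*(-10 - 10))*√5 = (-16*(-20))*√5 = 320*√5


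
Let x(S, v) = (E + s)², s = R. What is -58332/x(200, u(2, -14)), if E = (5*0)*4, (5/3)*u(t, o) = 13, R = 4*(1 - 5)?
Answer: -14583/64 ≈ -227.86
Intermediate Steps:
R = -16 (R = 4*(-4) = -16)
u(t, o) = 39/5 (u(t, o) = (⅗)*13 = 39/5)
E = 0 (E = 0*4 = 0)
s = -16
x(S, v) = 256 (x(S, v) = (0 - 16)² = (-16)² = 256)
-58332/x(200, u(2, -14)) = -58332/256 = -58332*1/256 = -14583/64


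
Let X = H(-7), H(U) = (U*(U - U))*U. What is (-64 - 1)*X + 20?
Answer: 20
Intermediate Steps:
H(U) = 0 (H(U) = (U*0)*U = 0*U = 0)
X = 0
(-64 - 1)*X + 20 = (-64 - 1)*0 + 20 = -65*0 + 20 = 0 + 20 = 20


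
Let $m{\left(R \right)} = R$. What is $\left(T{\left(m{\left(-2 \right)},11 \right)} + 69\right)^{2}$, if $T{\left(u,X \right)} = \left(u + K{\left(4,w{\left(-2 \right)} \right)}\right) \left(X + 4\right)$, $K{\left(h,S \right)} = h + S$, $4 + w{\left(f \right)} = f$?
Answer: $81$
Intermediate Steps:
$w{\left(f \right)} = -4 + f$
$K{\left(h,S \right)} = S + h$
$T{\left(u,X \right)} = \left(-2 + u\right) \left(4 + X\right)$ ($T{\left(u,X \right)} = \left(u + \left(\left(-4 - 2\right) + 4\right)\right) \left(X + 4\right) = \left(u + \left(-6 + 4\right)\right) \left(4 + X\right) = \left(u - 2\right) \left(4 + X\right) = \left(-2 + u\right) \left(4 + X\right)$)
$\left(T{\left(m{\left(-2 \right)},11 \right)} + 69\right)^{2} = \left(\left(-8 - 22 + 4 \left(-2\right) + 11 \left(-2\right)\right) + 69\right)^{2} = \left(\left(-8 - 22 - 8 - 22\right) + 69\right)^{2} = \left(-60 + 69\right)^{2} = 9^{2} = 81$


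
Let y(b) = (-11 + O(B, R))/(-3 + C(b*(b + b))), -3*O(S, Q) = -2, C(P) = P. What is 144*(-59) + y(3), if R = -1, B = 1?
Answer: -382351/45 ≈ -8496.7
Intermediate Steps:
O(S, Q) = ⅔ (O(S, Q) = -⅓*(-2) = ⅔)
y(b) = -31/(3*(-3 + 2*b²)) (y(b) = (-11 + ⅔)/(-3 + b*(b + b)) = -31/(3*(-3 + b*(2*b))) = -31/(3*(-3 + 2*b²)))
144*(-59) + y(3) = 144*(-59) - 31/(-9 + 6*3²) = -8496 - 31/(-9 + 6*9) = -8496 - 31/(-9 + 54) = -8496 - 31/45 = -382351/45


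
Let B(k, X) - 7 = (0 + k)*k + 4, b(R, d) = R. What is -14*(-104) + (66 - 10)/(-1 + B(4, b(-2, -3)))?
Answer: 18956/13 ≈ 1458.2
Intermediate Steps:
B(k, X) = 11 + k² (B(k, X) = 7 + ((0 + k)*k + 4) = 7 + (k*k + 4) = 7 + (k² + 4) = 7 + (4 + k²) = 11 + k²)
-14*(-104) + (66 - 10)/(-1 + B(4, b(-2, -3))) = -14*(-104) + (66 - 10)/(-1 + (11 + 4²)) = 1456 + 56/(-1 + (11 + 16)) = 1456 + 56/(-1 + 27) = 1456 + 56/26 = 1456 + 56*(1/26) = 1456 + 28/13 = 18956/13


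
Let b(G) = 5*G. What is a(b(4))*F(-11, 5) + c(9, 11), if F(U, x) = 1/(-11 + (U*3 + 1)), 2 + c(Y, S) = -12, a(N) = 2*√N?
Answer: -14 - 4*√5/43 ≈ -14.208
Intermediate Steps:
c(Y, S) = -14 (c(Y, S) = -2 - 12 = -14)
F(U, x) = 1/(-10 + 3*U) (F(U, x) = 1/(-11 + (3*U + 1)) = 1/(-11 + (1 + 3*U)) = 1/(-10 + 3*U))
a(b(4))*F(-11, 5) + c(9, 11) = (2*√(5*4))/(-10 + 3*(-11)) - 14 = (2*√20)/(-10 - 33) - 14 = (2*(2*√5))/(-43) - 14 = (4*√5)*(-1/43) - 14 = -4*√5/43 - 14 = -14 - 4*√5/43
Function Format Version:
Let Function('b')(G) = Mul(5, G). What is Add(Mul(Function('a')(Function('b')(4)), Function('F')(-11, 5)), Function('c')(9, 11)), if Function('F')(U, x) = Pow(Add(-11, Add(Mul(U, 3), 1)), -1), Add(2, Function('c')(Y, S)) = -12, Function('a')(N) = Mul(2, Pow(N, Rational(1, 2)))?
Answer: Add(-14, Mul(Rational(-4, 43), Pow(5, Rational(1, 2)))) ≈ -14.208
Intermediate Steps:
Function('c')(Y, S) = -14 (Function('c')(Y, S) = Add(-2, -12) = -14)
Function('F')(U, x) = Pow(Add(-10, Mul(3, U)), -1) (Function('F')(U, x) = Pow(Add(-11, Add(Mul(3, U), 1)), -1) = Pow(Add(-11, Add(1, Mul(3, U))), -1) = Pow(Add(-10, Mul(3, U)), -1))
Add(Mul(Function('a')(Function('b')(4)), Function('F')(-11, 5)), Function('c')(9, 11)) = Add(Mul(Mul(2, Pow(Mul(5, 4), Rational(1, 2))), Pow(Add(-10, Mul(3, -11)), -1)), -14) = Add(Mul(Mul(2, Pow(20, Rational(1, 2))), Pow(Add(-10, -33), -1)), -14) = Add(Mul(Mul(2, Mul(2, Pow(5, Rational(1, 2)))), Pow(-43, -1)), -14) = Add(Mul(Mul(4, Pow(5, Rational(1, 2))), Rational(-1, 43)), -14) = Add(Mul(Rational(-4, 43), Pow(5, Rational(1, 2))), -14) = Add(-14, Mul(Rational(-4, 43), Pow(5, Rational(1, 2))))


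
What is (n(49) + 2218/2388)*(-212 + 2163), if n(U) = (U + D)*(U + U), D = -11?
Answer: 8677199315/1194 ≈ 7.2673e+6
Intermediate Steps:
n(U) = 2*U*(-11 + U) (n(U) = (U - 11)*(U + U) = (-11 + U)*(2*U) = 2*U*(-11 + U))
(n(49) + 2218/2388)*(-212 + 2163) = (2*49*(-11 + 49) + 2218/2388)*(-212 + 2163) = (2*49*38 + 2218*(1/2388))*1951 = (3724 + 1109/1194)*1951 = (4447565/1194)*1951 = 8677199315/1194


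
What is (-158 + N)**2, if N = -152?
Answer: 96100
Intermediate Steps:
(-158 + N)**2 = (-158 - 152)**2 = (-310)**2 = 96100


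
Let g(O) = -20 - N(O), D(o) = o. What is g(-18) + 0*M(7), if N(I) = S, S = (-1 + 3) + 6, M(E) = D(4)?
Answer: -28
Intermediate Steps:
M(E) = 4
S = 8 (S = 2 + 6 = 8)
N(I) = 8
g(O) = -28 (g(O) = -20 - 1*8 = -20 - 8 = -28)
g(-18) + 0*M(7) = -28 + 0*4 = -28 + 0 = -28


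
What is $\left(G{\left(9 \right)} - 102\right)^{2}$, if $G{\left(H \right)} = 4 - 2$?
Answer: $10000$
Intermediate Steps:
$G{\left(H \right)} = 2$ ($G{\left(H \right)} = 4 - 2 = 2$)
$\left(G{\left(9 \right)} - 102\right)^{2} = \left(2 - 102\right)^{2} = \left(-100\right)^{2} = 10000$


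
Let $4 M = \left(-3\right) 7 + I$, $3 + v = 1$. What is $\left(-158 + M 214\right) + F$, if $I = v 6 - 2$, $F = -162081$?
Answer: $- \frac{328223}{2} \approx -1.6411 \cdot 10^{5}$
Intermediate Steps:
$v = -2$ ($v = -3 + 1 = -2$)
$I = -14$ ($I = \left(-2\right) 6 - 2 = -12 - 2 = -14$)
$M = - \frac{35}{4}$ ($M = \frac{\left(-3\right) 7 - 14}{4} = \frac{-21 - 14}{4} = \frac{1}{4} \left(-35\right) = - \frac{35}{4} \approx -8.75$)
$\left(-158 + M 214\right) + F = \left(-158 - \frac{3745}{2}\right) - 162081 = - \frac{4061}{2} - 162081 = - \frac{328223}{2}$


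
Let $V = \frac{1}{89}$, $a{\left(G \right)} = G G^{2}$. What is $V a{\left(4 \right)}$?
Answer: $\frac{64}{89} \approx 0.7191$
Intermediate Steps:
$a{\left(G \right)} = G^{3}$
$V = \frac{1}{89} \approx 0.011236$
$V a{\left(4 \right)} = \frac{4^{3}}{89} = \frac{1}{89} \cdot 64 = \frac{64}{89}$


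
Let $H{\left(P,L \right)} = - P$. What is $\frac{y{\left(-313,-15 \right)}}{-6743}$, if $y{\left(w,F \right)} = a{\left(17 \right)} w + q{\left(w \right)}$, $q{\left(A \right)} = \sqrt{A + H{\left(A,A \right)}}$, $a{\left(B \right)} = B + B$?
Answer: $\frac{10642}{6743} \approx 1.5782$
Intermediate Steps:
$a{\left(B \right)} = 2 B$
$q{\left(A \right)} = 0$ ($q{\left(A \right)} = \sqrt{A - A} = \sqrt{0} = 0$)
$y{\left(w,F \right)} = 34 w$ ($y{\left(w,F \right)} = 2 \cdot 17 w + 0 = 34 w + 0 = 34 w$)
$\frac{y{\left(-313,-15 \right)}}{-6743} = \frac{34 \left(-313\right)}{-6743} = \left(-10642\right) \left(- \frac{1}{6743}\right) = \frac{10642}{6743}$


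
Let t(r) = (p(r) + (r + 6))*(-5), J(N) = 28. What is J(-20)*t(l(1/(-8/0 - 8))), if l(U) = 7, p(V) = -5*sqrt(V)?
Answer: -1820 + 700*sqrt(7) ≈ 32.026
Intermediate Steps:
t(r) = -30 - 5*r + 25*sqrt(r) (t(r) = (-5*sqrt(r) + (r + 6))*(-5) = (-5*sqrt(r) + (6 + r))*(-5) = (6 + r - 5*sqrt(r))*(-5) = -30 - 5*r + 25*sqrt(r))
J(-20)*t(l(1/(-8/0 - 8))) = 28*(-30 - 5*7 + 25*sqrt(7)) = 28*(-30 - 35 + 25*sqrt(7)) = 28*(-65 + 25*sqrt(7)) = -1820 + 700*sqrt(7)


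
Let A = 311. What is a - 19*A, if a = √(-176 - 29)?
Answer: -5909 + I*√205 ≈ -5909.0 + 14.318*I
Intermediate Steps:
a = I*√205 (a = √(-205) = I*√205 ≈ 14.318*I)
a - 19*A = I*√205 - 19*311 = I*√205 - 5909 = -5909 + I*√205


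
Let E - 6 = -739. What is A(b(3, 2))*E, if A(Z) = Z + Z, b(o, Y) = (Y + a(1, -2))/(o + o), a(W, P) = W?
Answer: -733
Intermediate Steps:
E = -733 (E = 6 - 739 = -733)
b(o, Y) = (1 + Y)/(2*o) (b(o, Y) = (Y + 1)/(o + o) = (1 + Y)/((2*o)) = (1 + Y)*(1/(2*o)) = (1 + Y)/(2*o))
A(Z) = 2*Z
A(b(3, 2))*E = (2*((1/2)*(1 + 2)/3))*(-733) = (2*((1/2)*(1/3)*3))*(-733) = (2*(1/2))*(-733) = 1*(-733) = -733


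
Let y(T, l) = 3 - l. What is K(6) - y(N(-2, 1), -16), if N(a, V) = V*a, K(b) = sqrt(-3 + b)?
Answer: -19 + sqrt(3) ≈ -17.268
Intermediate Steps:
K(6) - y(N(-2, 1), -16) = sqrt(-3 + 6) - (3 - 1*(-16)) = sqrt(3) - (3 + 16) = sqrt(3) - 1*19 = sqrt(3) - 19 = -19 + sqrt(3)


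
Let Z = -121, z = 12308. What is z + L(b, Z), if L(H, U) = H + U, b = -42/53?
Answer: 645869/53 ≈ 12186.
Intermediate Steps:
b = -42/53 (b = -42*1/53 = -42/53 ≈ -0.79245)
z + L(b, Z) = 12308 + (-42/53 - 121) = 12308 - 6455/53 = 645869/53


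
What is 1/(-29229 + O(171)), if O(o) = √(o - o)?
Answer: -1/29229 ≈ -3.4213e-5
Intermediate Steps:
O(o) = 0 (O(o) = √0 = 0)
1/(-29229 + O(171)) = 1/(-29229 + 0) = 1/(-29229) = -1/29229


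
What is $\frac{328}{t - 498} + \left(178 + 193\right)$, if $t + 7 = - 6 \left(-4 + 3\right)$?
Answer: $\frac{184801}{499} \approx 370.34$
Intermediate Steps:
$t = -1$ ($t = -7 - 6 \left(-4 + 3\right) = -7 - -6 = -7 + 6 = -1$)
$\frac{328}{t - 498} + \left(178 + 193\right) = \frac{328}{-1 - 498} + \left(178 + 193\right) = \frac{328}{-499} + 371 = 328 \left(- \frac{1}{499}\right) + 371 = - \frac{328}{499} + 371 = \frac{184801}{499}$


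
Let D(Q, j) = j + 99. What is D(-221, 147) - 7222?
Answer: -6976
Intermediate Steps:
D(Q, j) = 99 + j
D(-221, 147) - 7222 = (99 + 147) - 7222 = 246 - 7222 = -6976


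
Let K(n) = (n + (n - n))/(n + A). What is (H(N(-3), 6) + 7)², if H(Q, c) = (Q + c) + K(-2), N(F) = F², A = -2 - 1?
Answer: 12544/25 ≈ 501.76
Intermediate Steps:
A = -3
K(n) = n/(-3 + n) (K(n) = (n + (n - n))/(n - 3) = (n + 0)/(-3 + n) = n/(-3 + n))
H(Q, c) = ⅖ + Q + c (H(Q, c) = (Q + c) - 2/(-3 - 2) = (Q + c) - 2/(-5) = (Q + c) - 2*(-⅕) = (Q + c) + ⅖ = ⅖ + Q + c)
(H(N(-3), 6) + 7)² = ((⅖ + (-3)² + 6) + 7)² = ((⅖ + 9 + 6) + 7)² = (77/5 + 7)² = (112/5)² = 12544/25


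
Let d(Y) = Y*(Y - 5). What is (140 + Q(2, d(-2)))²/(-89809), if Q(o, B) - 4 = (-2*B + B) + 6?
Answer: -18496/89809 ≈ -0.20595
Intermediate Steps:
d(Y) = Y*(-5 + Y)
Q(o, B) = 10 - B (Q(o, B) = 4 + ((-2*B + B) + 6) = 4 + (-B + 6) = 4 + (6 - B) = 10 - B)
(140 + Q(2, d(-2)))²/(-89809) = (140 + (10 - (-2)*(-5 - 2)))²/(-89809) = (140 + (10 - (-2)*(-7)))²*(-1/89809) = (140 + (10 - 1*14))²*(-1/89809) = (140 + (10 - 14))²*(-1/89809) = (140 - 4)²*(-1/89809) = 136²*(-1/89809) = 18496*(-1/89809) = -18496/89809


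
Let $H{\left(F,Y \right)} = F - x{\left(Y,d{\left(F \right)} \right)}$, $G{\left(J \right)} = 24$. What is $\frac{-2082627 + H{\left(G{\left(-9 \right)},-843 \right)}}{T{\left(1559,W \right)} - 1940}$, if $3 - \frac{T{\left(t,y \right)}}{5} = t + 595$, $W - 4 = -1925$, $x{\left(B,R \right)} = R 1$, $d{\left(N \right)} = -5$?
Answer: $\frac{2082598}{12695} \approx 164.05$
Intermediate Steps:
$x{\left(B,R \right)} = R$
$W = -1921$ ($W = 4 - 1925 = -1921$)
$T{\left(t,y \right)} = -2960 - 5 t$ ($T{\left(t,y \right)} = 15 - 5 \left(t + 595\right) = 15 - 5 \left(595 + t\right) = 15 - \left(2975 + 5 t\right) = -2960 - 5 t$)
$H{\left(F,Y \right)} = 5 + F$ ($H{\left(F,Y \right)} = F - -5 = F + 5 = 5 + F$)
$\frac{-2082627 + H{\left(G{\left(-9 \right)},-843 \right)}}{T{\left(1559,W \right)} - 1940} = \frac{-2082627 + \left(5 + 24\right)}{\left(-2960 - 7795\right) - 1940} = \frac{-2082627 + 29}{\left(-2960 - 7795\right) - 1940} = - \frac{2082598}{-10755 - 1940} = - \frac{2082598}{-12695} = \left(-2082598\right) \left(- \frac{1}{12695}\right) = \frac{2082598}{12695}$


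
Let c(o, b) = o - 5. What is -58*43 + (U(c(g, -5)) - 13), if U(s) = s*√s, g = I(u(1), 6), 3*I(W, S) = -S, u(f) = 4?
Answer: -2507 - 7*I*√7 ≈ -2507.0 - 18.52*I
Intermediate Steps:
I(W, S) = -S/3 (I(W, S) = (-S)/3 = -S/3)
g = -2 (g = -⅓*6 = -2)
c(o, b) = -5 + o
U(s) = s^(3/2)
-58*43 + (U(c(g, -5)) - 13) = -58*43 + ((-5 - 2)^(3/2) - 13) = -2494 + ((-7)^(3/2) - 13) = -2494 + (-7*I*√7 - 13) = -2494 + (-13 - 7*I*√7) = -2507 - 7*I*√7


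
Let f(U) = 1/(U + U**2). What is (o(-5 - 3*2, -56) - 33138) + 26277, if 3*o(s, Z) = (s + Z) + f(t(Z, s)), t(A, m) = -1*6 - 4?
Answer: -1858499/270 ≈ -6883.3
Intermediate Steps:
t(A, m) = -10 (t(A, m) = -6 - 4 = -10)
o(s, Z) = 1/270 + Z/3 + s/3 (o(s, Z) = ((s + Z) + 1/((-10)*(1 - 10)))/3 = ((Z + s) - 1/10/(-9))/3 = ((Z + s) - 1/10*(-1/9))/3 = ((Z + s) + 1/90)/3 = (1/90 + Z + s)/3 = 1/270 + Z/3 + s/3)
(o(-5 - 3*2, -56) - 33138) + 26277 = ((1/270 + (1/3)*(-56) + (-5 - 3*2)/3) - 33138) + 26277 = ((1/270 - 56/3 + (-5 - 6)/3) - 33138) + 26277 = ((1/270 - 56/3 + (1/3)*(-11)) - 33138) + 26277 = ((1/270 - 56/3 - 11/3) - 33138) + 26277 = (-6029/270 - 33138) + 26277 = -8953289/270 + 26277 = -1858499/270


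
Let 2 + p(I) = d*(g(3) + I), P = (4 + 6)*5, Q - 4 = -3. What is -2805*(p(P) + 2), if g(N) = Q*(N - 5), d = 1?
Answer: -134640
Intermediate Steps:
Q = 1 (Q = 4 - 3 = 1)
P = 50 (P = 10*5 = 50)
g(N) = -5 + N (g(N) = 1*(N - 5) = 1*(-5 + N) = -5 + N)
p(I) = -4 + I (p(I) = -2 + 1*((-5 + 3) + I) = -2 + 1*(-2 + I) = -2 + (-2 + I) = -4 + I)
-2805*(p(P) + 2) = -2805*((-4 + 50) + 2) = -2805*(46 + 2) = -2805*48 = -134640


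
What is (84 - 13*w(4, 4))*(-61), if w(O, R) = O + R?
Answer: 1220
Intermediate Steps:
(84 - 13*w(4, 4))*(-61) = (84 - 13*(4 + 4))*(-61) = (84 - 13*8)*(-61) = (84 - 104)*(-61) = -20*(-61) = 1220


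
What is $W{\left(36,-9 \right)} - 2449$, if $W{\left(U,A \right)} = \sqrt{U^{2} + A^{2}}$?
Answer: $-2449 + 9 \sqrt{17} \approx -2411.9$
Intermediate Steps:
$W{\left(U,A \right)} = \sqrt{A^{2} + U^{2}}$
$W{\left(36,-9 \right)} - 2449 = \sqrt{\left(-9\right)^{2} + 36^{2}} - 2449 = \sqrt{81 + 1296} - 2449 = \sqrt{1377} - 2449 = 9 \sqrt{17} - 2449 = -2449 + 9 \sqrt{17}$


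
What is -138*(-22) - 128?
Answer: 2908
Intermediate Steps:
-138*(-22) - 128 = 3036 - 128 = 2908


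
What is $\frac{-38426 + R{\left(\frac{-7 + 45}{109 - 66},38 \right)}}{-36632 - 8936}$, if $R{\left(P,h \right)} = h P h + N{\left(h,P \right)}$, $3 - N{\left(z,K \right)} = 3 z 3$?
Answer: $\frac{1612023}{1959424} \approx 0.8227$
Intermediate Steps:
$N{\left(z,K \right)} = 3 - 9 z$ ($N{\left(z,K \right)} = 3 - 3 z 3 = 3 - 3 \cdot 3 z = 3 - 9 z$)
$R{\left(P,h \right)} = 3 - 9 h + P h^{2}$ ($R{\left(P,h \right)} = h P h - \left(-3 + 9 h\right) = P h h - \left(-3 + 9 h\right) = P h^{2} - \left(-3 + 9 h\right) = 3 - 9 h + P h^{2}$)
$\frac{-38426 + R{\left(\frac{-7 + 45}{109 - 66},38 \right)}}{-36632 - 8936} = \frac{-38426 + \left(3 - 342 + \frac{-7 + 45}{109 - 66} \cdot 38^{2}\right)}{-36632 - 8936} = \frac{-38426 + \left(3 - 342 + \frac{38}{43} \cdot 1444\right)}{-45568} = \left(-38426 + \left(3 - 342 + 38 \cdot \frac{1}{43} \cdot 1444\right)\right) \left(- \frac{1}{45568}\right) = \left(-38426 + \left(3 - 342 + \frac{38}{43} \cdot 1444\right)\right) \left(- \frac{1}{45568}\right) = \left(-38426 + \left(3 - 342 + \frac{54872}{43}\right)\right) \left(- \frac{1}{45568}\right) = \left(-38426 + \frac{40295}{43}\right) \left(- \frac{1}{45568}\right) = \left(- \frac{1612023}{43}\right) \left(- \frac{1}{45568}\right) = \frac{1612023}{1959424}$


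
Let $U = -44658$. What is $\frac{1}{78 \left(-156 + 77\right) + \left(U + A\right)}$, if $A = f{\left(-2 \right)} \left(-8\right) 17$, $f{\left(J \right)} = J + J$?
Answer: $- \frac{1}{50276} \approx -1.989 \cdot 10^{-5}$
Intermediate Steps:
$f{\left(J \right)} = 2 J$
$A = 544$ ($A = 2 \left(-2\right) \left(-8\right) 17 = \left(-4\right) \left(-8\right) 17 = 32 \cdot 17 = 544$)
$\frac{1}{78 \left(-156 + 77\right) + \left(U + A\right)} = \frac{1}{78 \left(-156 + 77\right) + \left(-44658 + 544\right)} = \frac{1}{78 \left(-79\right) - 44114} = \frac{1}{-6162 - 44114} = \frac{1}{-50276} = - \frac{1}{50276}$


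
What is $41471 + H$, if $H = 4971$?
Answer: $46442$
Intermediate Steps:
$41471 + H = 41471 + 4971 = 46442$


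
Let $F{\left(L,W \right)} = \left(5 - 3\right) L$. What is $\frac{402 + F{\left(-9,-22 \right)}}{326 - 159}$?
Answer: $\frac{384}{167} \approx 2.2994$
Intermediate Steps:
$F{\left(L,W \right)} = 2 L$
$\frac{402 + F{\left(-9,-22 \right)}}{326 - 159} = \frac{402 + 2 \left(-9\right)}{326 - 159} = \frac{402 - 18}{167} = 384 \cdot \frac{1}{167} = \frac{384}{167}$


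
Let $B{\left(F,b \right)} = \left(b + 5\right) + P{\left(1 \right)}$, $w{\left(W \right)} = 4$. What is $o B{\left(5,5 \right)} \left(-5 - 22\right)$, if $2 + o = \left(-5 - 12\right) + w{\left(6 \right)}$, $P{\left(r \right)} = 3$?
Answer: $5265$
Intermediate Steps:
$B{\left(F,b \right)} = 8 + b$ ($B{\left(F,b \right)} = \left(b + 5\right) + 3 = \left(5 + b\right) + 3 = 8 + b$)
$o = -15$ ($o = -2 + \left(\left(-5 - 12\right) + 4\right) = -2 + \left(-17 + 4\right) = -2 - 13 = -15$)
$o B{\left(5,5 \right)} \left(-5 - 22\right) = - 15 \left(8 + 5\right) \left(-5 - 22\right) = \left(-15\right) 13 \left(-5 - 22\right) = \left(-195\right) \left(-27\right) = 5265$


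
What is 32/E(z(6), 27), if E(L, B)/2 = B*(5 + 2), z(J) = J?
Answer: 16/189 ≈ 0.084656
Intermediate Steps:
E(L, B) = 14*B (E(L, B) = 2*(B*(5 + 2)) = 2*(B*7) = 2*(7*B) = 14*B)
32/E(z(6), 27) = 32/(14*27) = 32/378 = (1/378)*32 = 16/189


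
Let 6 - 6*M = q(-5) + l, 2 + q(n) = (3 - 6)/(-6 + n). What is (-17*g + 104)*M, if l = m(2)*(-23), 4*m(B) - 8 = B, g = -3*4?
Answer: 10045/3 ≈ 3348.3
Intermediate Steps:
g = -12
m(B) = 2 + B/4
l = -115/2 (l = (2 + (¼)*2)*(-23) = (2 + ½)*(-23) = (5/2)*(-23) = -115/2 ≈ -57.500)
q(n) = -2 - 3/(-6 + n) (q(n) = -2 + (3 - 6)/(-6 + n) = -2 - 3/(-6 + n))
M = 1435/132 (M = 1 - ((9 - 2*(-5))/(-6 - 5) - 115/2)/6 = 1 - ((9 + 10)/(-11) - 115/2)/6 = 1 - (-1/11*19 - 115/2)/6 = 1 - (-19/11 - 115/2)/6 = 1 - ⅙*(-1303/22) = 1 + 1303/132 = 1435/132 ≈ 10.871)
(-17*g + 104)*M = (-17*(-12) + 104)*(1435/132) = (204 + 104)*(1435/132) = 308*(1435/132) = 10045/3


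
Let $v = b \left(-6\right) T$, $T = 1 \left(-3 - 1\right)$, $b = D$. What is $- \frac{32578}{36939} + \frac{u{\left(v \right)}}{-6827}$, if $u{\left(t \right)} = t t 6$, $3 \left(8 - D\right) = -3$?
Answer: $- \frac{1508995130}{36026079} \approx -41.886$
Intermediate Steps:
$D = 9$ ($D = 8 - -1 = 8 + 1 = 9$)
$b = 9$
$T = -4$ ($T = 1 \left(-4\right) = -4$)
$v = 216$ ($v = 9 \left(-6\right) \left(-4\right) = \left(-54\right) \left(-4\right) = 216$)
$u{\left(t \right)} = 6 t^{2}$ ($u{\left(t \right)} = t^{2} \cdot 6 = 6 t^{2}$)
$- \frac{32578}{36939} + \frac{u{\left(v \right)}}{-6827} = - \frac{32578}{36939} + \frac{6 \cdot 216^{2}}{-6827} = \left(-32578\right) \frac{1}{36939} + 6 \cdot 46656 \left(- \frac{1}{6827}\right) = - \frac{4654}{5277} + 279936 \left(- \frac{1}{6827}\right) = - \frac{4654}{5277} - \frac{279936}{6827} = - \frac{1508995130}{36026079}$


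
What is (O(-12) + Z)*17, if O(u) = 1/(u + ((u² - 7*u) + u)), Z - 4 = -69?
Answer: -13259/12 ≈ -1104.9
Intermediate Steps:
Z = -65 (Z = 4 - 69 = -65)
O(u) = 1/(u² - 5*u) (O(u) = 1/(u + (u² - 6*u)) = 1/(u² - 5*u))
(O(-12) + Z)*17 = (1/((-12)*(-5 - 12)) - 65)*17 = (-1/12/(-17) - 65)*17 = (-1/12*(-1/17) - 65)*17 = (1/204 - 65)*17 = -13259/204*17 = -13259/12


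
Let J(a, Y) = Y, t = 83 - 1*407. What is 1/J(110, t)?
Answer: -1/324 ≈ -0.0030864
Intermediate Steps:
t = -324 (t = 83 - 407 = -324)
1/J(110, t) = 1/(-324) = -1/324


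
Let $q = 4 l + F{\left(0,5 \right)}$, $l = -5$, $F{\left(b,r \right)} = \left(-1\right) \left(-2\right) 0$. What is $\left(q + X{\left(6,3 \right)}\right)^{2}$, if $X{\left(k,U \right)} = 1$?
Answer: $361$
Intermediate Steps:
$F{\left(b,r \right)} = 0$ ($F{\left(b,r \right)} = 2 \cdot 0 = 0$)
$q = -20$ ($q = 4 \left(-5\right) + 0 = -20 + 0 = -20$)
$\left(q + X{\left(6,3 \right)}\right)^{2} = \left(-20 + 1\right)^{2} = \left(-19\right)^{2} = 361$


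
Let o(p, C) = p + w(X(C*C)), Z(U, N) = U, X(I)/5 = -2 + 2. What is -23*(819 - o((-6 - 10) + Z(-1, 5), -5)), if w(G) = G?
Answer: -19228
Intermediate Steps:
X(I) = 0 (X(I) = 5*(-2 + 2) = 5*0 = 0)
o(p, C) = p (o(p, C) = p + 0 = p)
-23*(819 - o((-6 - 10) + Z(-1, 5), -5)) = -23*(819 - ((-6 - 10) - 1)) = -23*(819 - (-16 - 1)) = -23*(819 - 1*(-17)) = -23*(819 + 17) = -23*836 = -19228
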